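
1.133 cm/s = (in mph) 0.02534. Check: 1 cm/s = 0.01 m/s, so 1.133 cm/s = 1.133 * 0.01 = 0.01133 m/s. 1 mph = 0.44704 m/s, so 0.01133 m/s = 0.01133 / 0.44704 = 0.025344488 mph ≈ 0.02534 mph (4 s.f.).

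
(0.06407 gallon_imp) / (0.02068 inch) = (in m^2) 0.5545. Check: 1 gallon_imp = 0.00454609 m^3, so 0.06407 gallon_imp = 0.06407 * 0.00454609 = 0.00029126799 m^3. 1 inch = 0.0254 m, so 0.02068 inch = 0.02068 * 0.0254 = 0.000525272 m. Combine: 0.00029126799 m^3 / 0.000525272 m = 0.55450888 m^2. Result: 0.55450888 m^2 ≈ 0.5545 m^2 (4 s.f.).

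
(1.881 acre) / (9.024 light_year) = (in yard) 1 acre = 4046.8564 m^2, so 1.881 acre = 1.881 * 4046.8564 = 7612.1369 m^2. 1 light_year = 9.4607305e+15 m, so 9.024 light_year = 9.024 * 9.4607305e+15 = 8.5373632e+16 m. Combine: 7612.1369 m^2 / 8.5373632e+16 m = 8.9162623e-14 m. 1 yard = 0.9144 m, so 8.9162623e-14 m = 8.9162623e-14 / 0.9144 = 9.750943e-14 yard ≈ 9.751e-14 yard (4 s.f.). Final answer: 9.751e-14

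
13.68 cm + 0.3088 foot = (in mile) 1 cm = 0.01 m, so 13.68 cm = 13.68 * 0.01 = 0.1368 m. 1 foot = 0.3048 m, so 0.3088 foot = 0.3088 * 0.3048 = 0.09412224 m. Sum: 0.1368 + 0.09412224 = 0.23092224 m. 1 mile = 1609.344 m, so 0.23092224 m = 0.23092224 / 1609.344 = 0.00014348843 mile ≈ 0.0001435 mile (4 s.f.). Final answer: 0.0001435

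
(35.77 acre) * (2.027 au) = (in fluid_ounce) 1.484e+21. Check: 1 acre = 4046.8564 m^2, so 35.77 acre = 35.77 * 4046.8564 = 144756.05 m^2. 1 au = 1.4959787e+11 m, so 2.027 au = 2.027 * 1.4959787e+11 = 3.0323488e+11 m. Combine: 144756.05 m^2 * 3.0323488e+11 m = 4.3895085e+16 m^3. 1 fluid_ounce = 2.957353e-05 m^3, so 4.3895085e+16 m^3 = 4.3895085e+16 / 2.957353e-05 = 1.4842694e+21 fluid_ounce ≈ 1.484e+21 fluid_ounce (4 s.f.).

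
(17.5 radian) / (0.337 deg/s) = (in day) 17.5 radian = 17.5 rad. 1 deg/s = 0.017453293 rad/s, so 0.337 deg/s = 0.337 * 0.017453293 = 0.0058817596 rad/s. Combine: 17.5 rad / 0.0058817596 rad/s = 2975.3001 s. 1 day = 86400 s, so 2975.3001 s = 2975.3001 / 86400 = 0.034436344 day ≈ 0.03444 day (4 s.f.). Final answer: 0.03444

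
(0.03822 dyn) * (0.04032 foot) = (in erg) 0.04697. Check: 1 dyn = 1e-05 N, so 0.03822 dyn = 0.03822 * 1e-05 = 3.822e-07 N. 1 foot = 0.3048 m, so 0.04032 foot = 0.04032 * 0.3048 = 0.012289536 m. Combine: 3.822e-07 N * 0.012289536 m = 4.6970607e-09 J. 1 erg = 1e-07 J, so 4.6970607e-09 J = 4.6970607e-09 / 1e-07 = 0.046970607 erg ≈ 0.04697 erg (4 s.f.).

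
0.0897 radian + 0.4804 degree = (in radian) 0.09808. Check: 0.0897 radian = 0.0897 rad. 1 degree = 0.017453293 rad, so 0.4804 degree = 0.4804 * 0.017453293 = 0.0083845617 rad. Sum: 0.0897 + 0.0083845617 = 0.098084562 rad. 0.098084562 rad = 0.098084562 radian ≈ 0.09808 radian (4 s.f.).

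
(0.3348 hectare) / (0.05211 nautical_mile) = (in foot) 1 hectare = 10000 m^2, so 0.3348 hectare = 0.3348 * 10000 = 3348 m^2. 1 nautical_mile = 1852 m, so 0.05211 nautical_mile = 0.05211 * 1852 = 96.50772 m. Combine: 3348 m^2 / 96.50772 m = 34.691525 m. 1 foot = 0.3048 m, so 34.691525 m = 34.691525 / 0.3048 = 113.81734 foot ≈ 113.8 foot (4 s.f.). Final answer: 113.8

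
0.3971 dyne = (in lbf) 8.927e-07. Check: 1 dyne = 1e-05 N, so 0.3971 dyne = 0.3971 * 1e-05 = 3.971e-06 N. 1 lbf = 4.4482216 N, so 3.971e-06 N = 3.971e-06 / 4.4482216 = 8.9271631e-07 lbf ≈ 8.927e-07 lbf (4 s.f.).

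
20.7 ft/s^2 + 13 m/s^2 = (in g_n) 1 ft/s^2 = 0.3048 m/s^2, so 20.7 ft/s^2 = 20.7 * 0.3048 = 6.30936 m/s^2. 13 m/s^2 is already in m/s^2. Sum: 6.30936 + 13 = 19.30936 m/s^2. 1 g_n = 9.80665 m/s^2, so 19.30936 m/s^2 = 19.30936 / 9.80665 = 1.9690067 g_n ≈ 1.969 g_n (4 s.f.). Final answer: 1.969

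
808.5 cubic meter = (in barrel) 5085. Check: 808.5 cubic meter = 808.5 m^3. 1 barrel = 0.15898729 m^3, so 808.5 m^3 = 808.5 / 0.15898729 = 5085.312 barrel ≈ 5085 barrel (4 s.f.).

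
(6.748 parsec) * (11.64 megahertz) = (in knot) 4.711e+24. Check: 1 parsec = 3.0856776e+16 m, so 6.748 parsec = 6.748 * 3.0856776e+16 = 2.0822152e+17 m. 1 megahertz = 1000000 Hz, so 11.64 megahertz = 11.64 * 1000000 = 11640000 Hz. Combine: 2.0822152e+17 m * 11640000 Hz = 2.4236985e+24 m/s. 1 knot = 0.51444444 m/s, so 2.4236985e+24 m/s = 2.4236985e+24 / 0.51444444 = 4.711293e+24 knot ≈ 4.711e+24 knot (4 s.f.).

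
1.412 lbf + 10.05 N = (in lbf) 1 lbf = 4.4482216 N, so 1.412 lbf = 1.412 * 4.4482216 = 6.2808889 N. 10.05 N is already in N. Sum: 6.2808889 + 10.05 = 16.330889 N. 1 lbf = 4.4482216 N, so 16.330889 N = 16.330889 / 4.4482216 = 3.6713299 lbf ≈ 3.671 lbf (4 s.f.). Final answer: 3.671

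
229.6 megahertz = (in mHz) 2.296e+11. Check: 1 megahertz = 1000000 Hz, so 229.6 megahertz = 229.6 * 1000000 = 2.296e+08 Hz. 1 mHz = 0.001 Hz, so 2.296e+08 Hz = 2.296e+08 / 0.001 = 2.296e+11 mHz.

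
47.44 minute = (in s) 1 minute = 60 s, so 47.44 minute = 47.44 * 60 = 2846.4 s. Result: 2846.4 s ≈ 2846 s (4 s.f.). Final answer: 2846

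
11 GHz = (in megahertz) 1 GHz = 1e+09 Hz, so 11 GHz = 11 * 1e+09 = 1.1e+10 Hz. 1 megahertz = 1000000 Hz, so 1.1e+10 Hz = 1.1e+10 / 1000000 = 11000 megahertz ≈ 1.1e+04 megahertz (4 s.f.). Final answer: 1.1e+04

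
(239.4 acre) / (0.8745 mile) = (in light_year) 7.276e-14. Check: 1 acre = 4046.8564 m^2, so 239.4 acre = 239.4 * 4046.8564 = 968817.43 m^2. 1 mile = 1609.344 m, so 0.8745 mile = 0.8745 * 1609.344 = 1407.3713 m. Combine: 968817.43 m^2 / 1407.3713 m = 688.38792 m. 1 light_year = 9.4607305e+15 m, so 688.38792 m = 688.38792 / 9.4607305e+15 = 7.2762661e-14 light_year ≈ 7.276e-14 light_year (4 s.f.).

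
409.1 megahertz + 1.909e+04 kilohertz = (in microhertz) 1 megahertz = 1000000 Hz, so 409.1 megahertz = 409.1 * 1000000 = 4.091e+08 Hz. 1 kilohertz = 1000 Hz, so 1.909e+04 kilohertz = 1.909e+04 * 1000 = 19090000 Hz. Sum: 4.091e+08 + 19090000 = 4.2819e+08 Hz. 1 microhertz = 1e-06 Hz, so 4.2819e+08 Hz = 4.2819e+08 / 1e-06 = 4.2819e+14 microhertz ≈ 4.282e+14 microhertz (4 s.f.). Final answer: 4.282e+14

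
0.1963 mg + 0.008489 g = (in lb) 1.915e-05. Check: 1 mg = 1e-06 kg, so 0.1963 mg = 0.1963 * 1e-06 = 1.963e-07 kg. 1 g = 0.001 kg, so 0.008489 g = 0.008489 * 0.001 = 8.489e-06 kg. Sum: 1.963e-07 + 8.489e-06 = 8.6853e-06 kg. 1 lb = 0.45359237 kg, so 8.6853e-06 kg = 8.6853e-06 / 0.45359237 = 1.9147809e-05 lb ≈ 1.915e-05 lb (4 s.f.).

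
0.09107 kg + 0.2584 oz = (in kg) 0.0984. Check: 0.09107 kg is already in kg. 1 oz = 0.028349523 kg, so 0.2584 oz = 0.2584 * 0.028349523 = 0.0073255168 kg. Sum: 0.09107 + 0.0073255168 = 0.098395517 kg. Result: 0.098395517 kg ≈ 0.0984 kg (4 s.f.).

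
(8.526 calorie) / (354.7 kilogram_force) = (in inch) 1 calorie = 4.184 J, so 8.526 calorie = 8.526 * 4.184 = 35.672784 J. 1 kilogram_force = 9.80665 N, so 354.7 kilogram_force = 354.7 * 9.80665 = 3478.4188 N. Combine: 35.672784 J / 3478.4188 N = 0.01025546 m. 1 inch = 0.0254 m, so 0.01025546 m = 0.01025546 / 0.0254 = 0.40375826 inch ≈ 0.4038 inch (4 s.f.). Final answer: 0.4038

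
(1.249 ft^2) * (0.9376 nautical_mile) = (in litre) 1 ft^2 = 0.09290304 m^2, so 1.249 ft^2 = 1.249 * 0.09290304 = 0.1160359 m^2. 1 nautical_mile = 1852 m, so 0.9376 nautical_mile = 0.9376 * 1852 = 1736.4352 m. Combine: 0.1160359 m^2 * 1736.4352 m = 201.48882 m^3. 1 litre = 0.001 m^3, so 201.48882 m^3 = 201.48882 / 0.001 = 201488.82 litre ≈ 2.015e+05 litre (4 s.f.). Final answer: 2.015e+05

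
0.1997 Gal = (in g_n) 0.0002036. Check: 1 Gal = 0.01 m/s^2, so 0.1997 Gal = 0.1997 * 0.01 = 0.001997 m/s^2. 1 g_n = 9.80665 m/s^2, so 0.001997 m/s^2 = 0.001997 / 9.80665 = 0.00020363733 g_n ≈ 0.0002036 g_n (4 s.f.).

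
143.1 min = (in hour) 2.385. Check: 1 min = 60 s, so 143.1 min = 143.1 * 60 = 8586 s. 1 hour = 3600 s, so 8586 s = 8586 / 3600 = 2.385 hour.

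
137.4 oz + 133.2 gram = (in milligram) 4.028e+06. Check: 1 oz = 0.028349523 kg, so 137.4 oz = 137.4 * 0.028349523 = 3.8952245 kg. 1 gram = 0.001 kg, so 133.2 gram = 133.2 * 0.001 = 0.1332 kg. Sum: 3.8952245 + 0.1332 = 4.0284245 kg. 1 milligram = 1e-06 kg, so 4.0284245 kg = 4.0284245 / 1e-06 = 4028424.5 milligram ≈ 4.028e+06 milligram (4 s.f.).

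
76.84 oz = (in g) 1 oz = 0.028349523 kg, so 76.84 oz = 76.84 * 0.028349523 = 2.1783774 kg. 1 g = 0.001 kg, so 2.1783774 kg = 2.1783774 / 0.001 = 2178.3774 g ≈ 2178 g (4 s.f.). Final answer: 2178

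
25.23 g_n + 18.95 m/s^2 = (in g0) 27.16. Check: 1 g_n = 9.80665 m/s^2, so 25.23 g_n = 25.23 * 9.80665 = 247.42178 m/s^2. 18.95 m/s^2 is already in m/s^2. Sum: 247.42178 + 18.95 = 266.37178 m/s^2. 1 g0 = 9.80665 m/s^2, so 266.37178 m/s^2 = 266.37178 / 9.80665 = 27.162362 g0 ≈ 27.16 g0 (4 s.f.).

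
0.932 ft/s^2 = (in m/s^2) 1 ft/s^2 = 0.3048 m/s^2, so 0.932 ft/s^2 = 0.932 * 0.3048 = 0.2840736 m/s^2. Result: 0.2840736 m/s^2 ≈ 0.2841 m/s^2 (4 s.f.). Final answer: 0.2841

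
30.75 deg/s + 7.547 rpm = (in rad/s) 1 deg/s = 0.017453293 rad/s, so 30.75 deg/s = 30.75 * 0.017453293 = 0.53668874 rad/s. 1 rpm = 0.10471976 rad/s, so 7.547 rpm = 7.547 * 0.10471976 = 0.79031999 rad/s. Sum: 0.53668874 + 0.79031999 = 1.3270087 rad/s. Result: 1.3270087 rad/s ≈ 1.327 rad/s (4 s.f.). Final answer: 1.327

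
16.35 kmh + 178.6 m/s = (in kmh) 1 kmh = 0.27777778 m/s, so 16.35 kmh = 16.35 * 0.27777778 = 4.5416667 m/s. 178.6 m/s is already in m/s. Sum: 4.5416667 + 178.6 = 183.14167 m/s. 1 kmh = 0.27777778 m/s, so 183.14167 m/s = 183.14167 / 0.27777778 = 659.31 kmh ≈ 659.3 kmh (4 s.f.). Final answer: 659.3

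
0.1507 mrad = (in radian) 1 mrad = 0.001 rad, so 0.1507 mrad = 0.1507 * 0.001 = 0.0001507 rad. 0.0001507 rad = 0.0001507 radian. Final answer: 0.0001507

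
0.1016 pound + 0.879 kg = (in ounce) 32.63. Check: 1 pound = 0.45359237 kg, so 0.1016 pound = 0.1016 * 0.45359237 = 0.046084985 kg. 0.879 kg is already in kg. Sum: 0.046084985 + 0.879 = 0.92508498 kg. 1 ounce = 0.028349523 kg, so 0.92508498 kg = 0.92508498 / 0.028349523 = 32.631413 ounce ≈ 32.63 ounce (4 s.f.).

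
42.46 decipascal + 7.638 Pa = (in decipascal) 1 decipascal = 0.1 Pa, so 42.46 decipascal = 42.46 * 0.1 = 4.246 Pa. 7.638 Pa is already in Pa. Sum: 4.246 + 7.638 = 11.884 Pa. 1 decipascal = 0.1 Pa, so 11.884 Pa = 11.884 / 0.1 = 118.84 decipascal ≈ 118.8 decipascal (4 s.f.). Final answer: 118.8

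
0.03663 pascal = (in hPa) 0.0003663. Check: 0.03663 pascal = 0.03663 Pa. 1 hPa = 100 Pa, so 0.03663 Pa = 0.03663 / 100 = 0.0003663 hPa.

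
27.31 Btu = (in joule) 2.881e+04. Check: 1 Btu = 1055.0559 J, so 27.31 Btu = 27.31 * 1055.0559 = 28813.575 J. 28813.575 J = 28813.575 joule ≈ 2.881e+04 joule (4 s.f.).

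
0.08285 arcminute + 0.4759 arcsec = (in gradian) 0.001681. Check: 1 arcminute = 0.00029088821 rad, so 0.08285 arcminute = 0.08285 * 0.00029088821 = 2.4100088e-05 rad. 1 arcsec = 4.8481368e-06 rad, so 0.4759 arcsec = 0.4759 * 4.8481368e-06 = 2.3072283e-06 rad. Sum: 2.4100088e-05 + 2.3072283e-06 = 2.6407316e-05 rad. 1 gradian = 0.015707963 rad, so 2.6407316e-05 rad = 2.6407316e-05 / 0.015707963 = 0.001681142 gradian ≈ 0.001681 gradian (4 s.f.).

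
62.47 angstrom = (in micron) 0.006247. Check: 1 angstrom = 1e-10 m, so 62.47 angstrom = 62.47 * 1e-10 = 6.247e-09 m. 1 micron = 1e-06 m, so 6.247e-09 m = 6.247e-09 / 1e-06 = 0.006247 micron.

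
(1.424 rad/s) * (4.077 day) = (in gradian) 1.424 rad/s is already in rad/s. 1 day = 86400 s, so 4.077 day = 4.077 * 86400 = 352252.8 s. Combine: 1.424 rad/s * 352252.8 s = 501607.99 rad. 1 gradian = 0.015707963 rad, so 501607.99 rad = 501607.99 / 0.015707963 = 31933356 gradian ≈ 3.193e+07 gradian (4 s.f.). Final answer: 3.193e+07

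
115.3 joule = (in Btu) 0.1093. Check: 115.3 joule = 115.3 J. 1 Btu = 1055.0559 J, so 115.3 J = 115.3 / 1055.0559 = 0.10928331 Btu ≈ 0.1093 Btu (4 s.f.).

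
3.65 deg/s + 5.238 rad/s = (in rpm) 1 deg/s = 0.017453293 rad/s, so 3.65 deg/s = 3.65 * 0.017453293 = 0.063704518 rad/s. 5.238 rad/s is already in rad/s. Sum: 0.063704518 + 5.238 = 5.3017045 rad/s. 1 rpm = 0.10471976 rad/s, so 5.3017045 rad/s = 5.3017045 / 0.10471976 = 50.627549 rpm ≈ 50.63 rpm (4 s.f.). Final answer: 50.63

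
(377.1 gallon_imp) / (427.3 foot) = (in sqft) 1 gallon_imp = 0.00454609 m^3, so 377.1 gallon_imp = 377.1 * 0.00454609 = 1.7143305 m^3. 1 foot = 0.3048 m, so 427.3 foot = 427.3 * 0.3048 = 130.24104 m. Combine: 1.7143305 m^3 / 130.24104 m = 0.013162752 m^2. 1 sqft = 0.09290304 m^2, so 0.013162752 m^2 = 0.013162752 / 0.09290304 = 0.14168269 sqft ≈ 0.1417 sqft (4 s.f.). Final answer: 0.1417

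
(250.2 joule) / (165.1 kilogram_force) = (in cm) 250.2 joule = 250.2 J. 1 kilogram_force = 9.80665 N, so 165.1 kilogram_force = 165.1 * 9.80665 = 1619.0779 N. Combine: 250.2 J / 1619.0779 N = 0.1545324 m. 1 cm = 0.01 m, so 0.1545324 m = 0.1545324 / 0.01 = 15.45324 cm ≈ 15.45 cm (4 s.f.). Final answer: 15.45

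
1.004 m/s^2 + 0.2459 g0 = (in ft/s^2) 11.21. Check: 1.004 m/s^2 is already in m/s^2. 1 g0 = 9.80665 m/s^2, so 0.2459 g0 = 0.2459 * 9.80665 = 2.4114552 m/s^2. Sum: 1.004 + 2.4114552 = 3.4154552 m/s^2. 1 ft/s^2 = 0.3048 m/s^2, so 3.4154552 m/s^2 = 3.4154552 / 0.3048 = 11.205562 ft/s^2 ≈ 11.21 ft/s^2 (4 s.f.).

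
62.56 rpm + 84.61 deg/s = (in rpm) 1 rpm = 0.10471976 rad/s, so 62.56 rpm = 62.56 * 0.10471976 = 6.5512679 rad/s. 1 deg/s = 0.017453293 rad/s, so 84.61 deg/s = 84.61 * 0.017453293 = 1.4767231 rad/s. Sum: 6.5512679 + 1.4767231 = 8.027991 rad/s. 1 rpm = 0.10471976 rad/s, so 8.027991 rad/s = 8.027991 / 0.10471976 = 76.661667 rpm ≈ 76.66 rpm (4 s.f.). Final answer: 76.66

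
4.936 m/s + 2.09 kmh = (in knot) 10.72. Check: 4.936 m/s is already in m/s. 1 kmh = 0.27777778 m/s, so 2.09 kmh = 2.09 * 0.27777778 = 0.58055556 m/s. Sum: 4.936 + 0.58055556 = 5.5165556 m/s. 1 knot = 0.51444444 m/s, so 5.5165556 m/s = 5.5165556 / 0.51444444 = 10.723326 knot ≈ 10.72 knot (4 s.f.).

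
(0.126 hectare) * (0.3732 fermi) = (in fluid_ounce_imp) 1.655e-08. Check: 1 hectare = 10000 m^2, so 0.126 hectare = 0.126 * 10000 = 1260 m^2. 1 fermi = 1e-15 m, so 0.3732 fermi = 0.3732 * 1e-15 = 3.732e-16 m. Combine: 1260 m^2 * 3.732e-16 m = 4.70232e-13 m^3. 1 fluid_ounce_imp = 2.8413063e-05 m^3, so 4.70232e-13 m^3 = 4.70232e-13 / 2.8413063e-05 = 1.6549853e-08 fluid_ounce_imp ≈ 1.655e-08 fluid_ounce_imp (4 s.f.).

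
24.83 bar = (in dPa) 1 bar = 100000 Pa, so 24.83 bar = 24.83 * 100000 = 2483000 Pa. 1 dPa = 0.1 Pa, so 2483000 Pa = 2483000 / 0.1 = 24830000 dPa ≈ 2.483e+07 dPa (4 s.f.). Final answer: 2.483e+07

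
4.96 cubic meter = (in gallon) 4.96 cubic meter = 4.96 m^3. 1 gallon = 0.0037854118 m^3, so 4.96 m^3 = 4.96 / 0.0037854118 = 1310.2934 gallon ≈ 1310 gallon (4 s.f.). Final answer: 1310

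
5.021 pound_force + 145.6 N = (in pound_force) 1 pound_force = 4.4482216 N, so 5.021 pound_force = 5.021 * 4.4482216 = 22.334521 N. 145.6 N is already in N. Sum: 22.334521 + 145.6 = 167.93452 N. 1 pound_force = 4.4482216 N, so 167.93452 N = 167.93452 / 4.4482216 = 37.753182 pound_force ≈ 37.75 pound_force (4 s.f.). Final answer: 37.75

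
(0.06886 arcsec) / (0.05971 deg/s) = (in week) 1 arcsec = 4.8481368e-06 rad, so 0.06886 arcsec = 0.06886 * 4.8481368e-06 = 3.338427e-07 rad. 1 deg/s = 0.017453293 rad/s, so 0.05971 deg/s = 0.05971 * 0.017453293 = 0.0010421361 rad/s. Combine: 3.338427e-07 rad / 0.0010421361 rad/s = 0.00032034463 s. 1 week = 604800 s, so 0.00032034463 s = 0.00032034463 / 604800 = 5.2967035e-10 week ≈ 5.297e-10 week (4 s.f.). Final answer: 5.297e-10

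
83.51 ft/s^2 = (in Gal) 2545. Check: 1 ft/s^2 = 0.3048 m/s^2, so 83.51 ft/s^2 = 83.51 * 0.3048 = 25.453848 m/s^2. 1 Gal = 0.01 m/s^2, so 25.453848 m/s^2 = 25.453848 / 0.01 = 2545.3848 Gal ≈ 2545 Gal (4 s.f.).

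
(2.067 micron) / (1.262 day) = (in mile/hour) 1 micron = 1e-06 m, so 2.067 micron = 2.067 * 1e-06 = 2.067e-06 m. 1 day = 86400 s, so 1.262 day = 1.262 * 86400 = 109036.8 s. Combine: 2.067e-06 m / 109036.8 s = 1.8956903e-11 m/s. 1 mile/hour = 0.44704 m/s, so 1.8956903e-11 m/s = 1.8956903e-11 / 0.44704 = 4.2405383e-11 mile/hour ≈ 4.241e-11 mile/hour (4 s.f.). Final answer: 4.241e-11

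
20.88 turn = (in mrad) 1.312e+05. Check: 1 turn = 6.2831853 rad, so 20.88 turn = 20.88 * 6.2831853 = 131.19291 rad. 1 mrad = 0.001 rad, so 131.19291 rad = 131.19291 / 0.001 = 131192.91 mrad ≈ 1.312e+05 mrad (4 s.f.).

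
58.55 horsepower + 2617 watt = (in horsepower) 1 horsepower = 745.69987 W, so 58.55 horsepower = 58.55 * 745.69987 = 43660.727 W. 2617 watt = 2617 W. Sum: 43660.727 + 2617 = 46277.727 W. 1 horsepower = 745.69987 W, so 46277.727 W = 46277.727 / 745.69987 = 62.059455 horsepower ≈ 62.06 horsepower (4 s.f.). Final answer: 62.06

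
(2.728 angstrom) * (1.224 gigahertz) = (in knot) 1 angstrom = 1e-10 m, so 2.728 angstrom = 2.728 * 1e-10 = 2.728e-10 m. 1 gigahertz = 1e+09 Hz, so 1.224 gigahertz = 1.224 * 1e+09 = 1.224e+09 Hz. Combine: 2.728e-10 m * 1.224e+09 Hz = 0.3339072 m/s. 1 knot = 0.51444444 m/s, so 0.3339072 m/s = 0.3339072 / 0.51444444 = 0.64906367 knot ≈ 0.6491 knot (4 s.f.). Final answer: 0.6491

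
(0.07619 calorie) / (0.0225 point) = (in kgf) 4095. Check: 1 calorie = 4.184 J, so 0.07619 calorie = 0.07619 * 4.184 = 0.31877896 J. 1 point = 0.00035277778 m, so 0.0225 point = 0.0225 * 0.00035277778 = 7.9375e-06 m. Combine: 0.31877896 J / 7.9375e-06 m = 40161.129 N. 1 kgf = 9.80665 N, so 40161.129 N = 40161.129 / 9.80665 = 4095.2954 kgf ≈ 4095 kgf (4 s.f.).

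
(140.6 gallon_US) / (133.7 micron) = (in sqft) 4.285e+04. Check: 1 gallon_US = 0.0037854118 m^3, so 140.6 gallon_US = 140.6 * 0.0037854118 = 0.5322289 m^3. 1 micron = 1e-06 m, so 133.7 micron = 133.7 * 1e-06 = 0.0001337 m. Combine: 0.5322289 m^3 / 0.0001337 m = 3980.7696 m^2. 1 sqft = 0.09290304 m^2, so 3980.7696 m^2 = 3980.7696 / 0.09290304 = 42848.647 sqft ≈ 4.285e+04 sqft (4 s.f.).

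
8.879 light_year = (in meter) 8.4e+16. Check: 1 light_year = 9.4607305e+15 m, so 8.879 light_year = 8.879 * 9.4607305e+15 = 8.4001826e+16 m. 8.4001826e+16 m = 8.4001826e+16 meter ≈ 8.4e+16 meter (4 s.f.).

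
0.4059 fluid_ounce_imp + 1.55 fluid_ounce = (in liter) 0.05737. Check: 1 fluid_ounce_imp = 2.8413063e-05 m^3, so 0.4059 fluid_ounce_imp = 0.4059 * 2.8413063e-05 = 1.1532862e-05 m^3. 1 fluid_ounce = 2.957353e-05 m^3, so 1.55 fluid_ounce = 1.55 * 2.957353e-05 = 4.5838971e-05 m^3. Sum: 1.1532862e-05 + 4.5838971e-05 = 5.7371833e-05 m^3. 1 liter = 0.001 m^3, so 5.7371833e-05 m^3 = 5.7371833e-05 / 0.001 = 0.057371833 liter ≈ 0.05737 liter (4 s.f.).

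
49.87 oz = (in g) 1 oz = 0.028349523 kg, so 49.87 oz = 49.87 * 0.028349523 = 1.4137907 kg. 1 g = 0.001 kg, so 1.4137907 kg = 1.4137907 / 0.001 = 1413.7907 g ≈ 1414 g (4 s.f.). Final answer: 1414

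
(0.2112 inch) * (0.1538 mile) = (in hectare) 0.0001328. Check: 1 inch = 0.0254 m, so 0.2112 inch = 0.2112 * 0.0254 = 0.00536448 m. 1 mile = 1609.344 m, so 0.1538 mile = 0.1538 * 1609.344 = 247.51711 m. Combine: 0.00536448 m * 247.51711 m = 1.3278006 m^2. 1 hectare = 10000 m^2, so 1.3278006 m^2 = 1.3278006 / 10000 = 0.00013278006 hectare ≈ 0.0001328 hectare (4 s.f.).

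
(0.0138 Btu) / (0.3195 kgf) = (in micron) 4.647e+06. Check: 1 Btu = 1055.0559 J, so 0.0138 Btu = 0.0138 * 1055.0559 = 14.559771 J. 1 kgf = 9.80665 N, so 0.3195 kgf = 0.3195 * 9.80665 = 3.1332247 N. Combine: 14.559771 J / 3.1332247 N = 4.6468965 m. 1 micron = 1e-06 m, so 4.6468965 m = 4.6468965 / 1e-06 = 4646896.5 micron ≈ 4.647e+06 micron (4 s.f.).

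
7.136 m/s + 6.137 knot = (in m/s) 7.136 m/s is already in m/s. 1 knot = 0.51444444 m/s, so 6.137 knot = 6.137 * 0.51444444 = 3.1571456 m/s. Sum: 7.136 + 3.1571456 = 10.293146 m/s. Result: 10.293146 m/s ≈ 10.29 m/s (4 s.f.). Final answer: 10.29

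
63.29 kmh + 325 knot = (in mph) 413.3. Check: 1 kmh = 0.27777778 m/s, so 63.29 kmh = 63.29 * 0.27777778 = 17.580556 m/s. 1 knot = 0.51444444 m/s, so 325 knot = 325 * 0.51444444 = 167.19444 m/s. Sum: 17.580556 + 167.19444 = 184.775 m/s. 1 mph = 0.44704 m/s, so 184.775 m/s = 184.775 / 0.44704 = 413.3299 mph ≈ 413.3 mph (4 s.f.).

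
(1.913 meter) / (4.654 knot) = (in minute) 1.913 meter = 1.913 m. 1 knot = 0.51444444 m/s, so 4.654 knot = 4.654 * 0.51444444 = 2.3942244 m/s. Combine: 1.913 m / 2.3942244 m/s = 0.79900613 s. 1 minute = 60 s, so 0.79900613 s = 0.79900613 / 60 = 0.013316769 minute ≈ 0.01332 minute (4 s.f.). Final answer: 0.01332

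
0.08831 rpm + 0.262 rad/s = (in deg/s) 1 rpm = 0.10471976 rad/s, so 0.08831 rpm = 0.08831 * 0.10471976 = 0.0092478016 rad/s. 0.262 rad/s is already in rad/s. Sum: 0.0092478016 + 0.262 = 0.2712478 rad/s. 1 deg/s = 0.017453293 rad/s, so 0.2712478 rad/s = 0.2712478 / 0.017453293 = 15.541354 deg/s ≈ 15.54 deg/s (4 s.f.). Final answer: 15.54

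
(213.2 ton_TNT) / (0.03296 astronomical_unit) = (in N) 1 ton_TNT = 4.184e+09 J, so 213.2 ton_TNT = 213.2 * 4.184e+09 = 8.920288e+11 J. 1 astronomical_unit = 1.4959787e+11 m, so 0.03296 astronomical_unit = 0.03296 * 1.4959787e+11 = 4.9307458e+09 m. Combine: 8.920288e+11 J / 4.9307458e+09 m = 180.91154 N. Result: 180.91154 N ≈ 180.9 N (4 s.f.). Final answer: 180.9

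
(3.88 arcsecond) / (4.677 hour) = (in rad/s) 1.117e-09. Check: 1 arcsecond = 4.8481368e-06 rad, so 3.88 arcsecond = 3.88 * 4.8481368e-06 = 1.8810771e-05 rad. 1 hour = 3600 s, so 4.677 hour = 4.677 * 3600 = 16837.2 s. Combine: 1.8810771e-05 rad / 16837.2 s = 1.1172149e-09 rad/s. Result: 1.1172149e-09 rad/s ≈ 1.117e-09 rad/s (4 s.f.).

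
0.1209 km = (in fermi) 1.209e+17. Check: 1 km = 1000 m, so 0.1209 km = 0.1209 * 1000 = 120.9 m. 1 fermi = 1e-15 m, so 120.9 m = 120.9 / 1e-15 = 1.209e+17 fermi.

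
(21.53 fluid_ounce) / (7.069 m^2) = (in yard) 1 fluid_ounce = 2.957353e-05 m^3, so 21.53 fluid_ounce = 21.53 * 2.957353e-05 = 0.00063671809 m^3. 7.069 m^2 is already in m^2. Combine: 0.00063671809 m^3 / 7.069 m^2 = 9.0071876e-05 m. 1 yard = 0.9144 m, so 9.0071876e-05 m = 9.0071876e-05 / 0.9144 = 9.8503801e-05 yard ≈ 9.85e-05 yard (4 s.f.). Final answer: 9.85e-05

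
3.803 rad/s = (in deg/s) 217.9. Check: 1 deg/s = 0.017453293 rad/s, so 3.803 rad/s = 3.803 / 0.017453293 = 217.89585 deg/s ≈ 217.9 deg/s (4 s.f.).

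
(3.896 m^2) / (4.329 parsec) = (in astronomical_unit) 3.896 m^2 is already in m^2. 1 parsec = 3.0856776e+16 m, so 4.329 parsec = 4.329 * 3.0856776e+16 = 1.3357898e+17 m. Combine: 3.896 m^2 / 1.3357898e+17 m = 2.9166265e-17 m. 1 astronomical_unit = 1.4959787e+11 m, so 2.9166265e-17 m = 2.9166265e-17 / 1.4959787e+11 = 1.9496444e-28 astronomical_unit ≈ 1.95e-28 astronomical_unit (4 s.f.). Final answer: 1.95e-28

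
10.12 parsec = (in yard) 1 parsec = 3.0856776e+16 m, so 10.12 parsec = 10.12 * 3.0856776e+16 = 3.1227057e+17 m. 1 yard = 0.9144 m, so 3.1227057e+17 m = 3.1227057e+17 / 0.9144 = 3.4150325e+17 yard ≈ 3.415e+17 yard (4 s.f.). Final answer: 3.415e+17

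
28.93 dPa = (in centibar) 1 dPa = 0.1 Pa, so 28.93 dPa = 28.93 * 0.1 = 2.893 Pa. 1 centibar = 1000 Pa, so 2.893 Pa = 2.893 / 1000 = 0.002893 centibar. Final answer: 0.002893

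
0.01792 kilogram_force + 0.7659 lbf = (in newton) 1 kilogram_force = 9.80665 N, so 0.01792 kilogram_force = 0.01792 * 9.80665 = 0.17573517 N. 1 lbf = 4.4482216 N, so 0.7659 lbf = 0.7659 * 4.4482216 = 3.4068929 N. Sum: 0.17573517 + 3.4068929 = 3.5826281 N. 3.5826281 N = 3.5826281 newton ≈ 3.583 newton (4 s.f.). Final answer: 3.583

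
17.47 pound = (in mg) 7.924e+06. Check: 1 pound = 0.45359237 kg, so 17.47 pound = 17.47 * 0.45359237 = 7.9242587 kg. 1 mg = 1e-06 kg, so 7.9242587 kg = 7.9242587 / 1e-06 = 7924258.7 mg ≈ 7.924e+06 mg (4 s.f.).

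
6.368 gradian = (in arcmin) 343.9. Check: 1 gradian = 0.015707963 rad, so 6.368 gradian = 6.368 * 0.015707963 = 0.10002831 rad. 1 arcmin = 0.00029088821 rad, so 0.10002831 rad = 0.10002831 / 0.00029088821 = 343.872 arcmin ≈ 343.9 arcmin (4 s.f.).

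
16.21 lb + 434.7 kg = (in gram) 1 lb = 0.45359237 kg, so 16.21 lb = 16.21 * 0.45359237 = 7.3527323 kg. 434.7 kg is already in kg. Sum: 7.3527323 + 434.7 = 442.05273 kg. 1 gram = 0.001 kg, so 442.05273 kg = 442.05273 / 0.001 = 442052.73 gram ≈ 4.421e+05 gram (4 s.f.). Final answer: 4.421e+05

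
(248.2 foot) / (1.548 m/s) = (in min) 0.8145. Check: 1 foot = 0.3048 m, so 248.2 foot = 248.2 * 0.3048 = 75.65136 m. 1.548 m/s is already in m/s. Combine: 75.65136 m / 1.548 m/s = 48.870388 s. 1 min = 60 s, so 48.870388 s = 48.870388 / 60 = 0.81450646 min ≈ 0.8145 min (4 s.f.).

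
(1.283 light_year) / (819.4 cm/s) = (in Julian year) 4.694e+07. Check: 1 light_year = 9.4607305e+15 m, so 1.283 light_year = 1.283 * 9.4607305e+15 = 1.2138117e+16 m. 1 cm/s = 0.01 m/s, so 819.4 cm/s = 819.4 * 0.01 = 8.194 m/s. Combine: 1.2138117e+16 m / 8.194 m/s = 1.4813421e+15 s. 1 Julian year = 31557600 s, so 1.4813421e+15 s = 1.4813421e+15 / 31557600 = 46940899 Julian year ≈ 4.694e+07 Julian year (4 s.f.).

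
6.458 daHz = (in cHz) 6458. Check: 1 daHz = 10 Hz, so 6.458 daHz = 6.458 * 10 = 64.58 Hz. 1 cHz = 0.01 Hz, so 64.58 Hz = 64.58 / 0.01 = 6458 cHz.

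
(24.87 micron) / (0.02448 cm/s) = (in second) 0.1016. Check: 1 micron = 1e-06 m, so 24.87 micron = 24.87 * 1e-06 = 2.487e-05 m. 1 cm/s = 0.01 m/s, so 0.02448 cm/s = 0.02448 * 0.01 = 0.0002448 m/s. Combine: 2.487e-05 m / 0.0002448 m/s = 0.10159314 s. 0.10159314 s = 0.10159314 second ≈ 0.1016 second (4 s.f.).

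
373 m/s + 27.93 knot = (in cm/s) 373 m/s is already in m/s. 1 knot = 0.51444444 m/s, so 27.93 knot = 27.93 * 0.51444444 = 14.368433 m/s. Sum: 373 + 14.368433 = 387.36843 m/s. 1 cm/s = 0.01 m/s, so 387.36843 m/s = 387.36843 / 0.01 = 38736.843 cm/s ≈ 3.874e+04 cm/s (4 s.f.). Final answer: 3.874e+04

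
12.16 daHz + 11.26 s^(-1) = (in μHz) 1 daHz = 10 Hz, so 12.16 daHz = 12.16 * 10 = 121.6 Hz. 11.26 s^(-1) = 11.26 Hz. Sum: 121.6 + 11.26 = 132.86 Hz. 1 μHz = 1e-06 Hz, so 132.86 Hz = 132.86 / 1e-06 = 1.3286e+08 μHz ≈ 1.329e+08 μHz (4 s.f.). Final answer: 1.329e+08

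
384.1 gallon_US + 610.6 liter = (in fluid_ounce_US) 1 gallon_US = 0.0037854118 m^3, so 384.1 gallon_US = 384.1 * 0.0037854118 = 1.4539767 m^3. 1 liter = 0.001 m^3, so 610.6 liter = 610.6 * 0.001 = 0.6106 m^3. Sum: 1.4539767 + 0.6106 = 2.0645767 m^3. 1 fluid_ounce_US = 2.957353e-05 m^3, so 2.0645767 m^3 = 2.0645767 / 2.957353e-05 = 69811.642 fluid_ounce_US ≈ 6.981e+04 fluid_ounce_US (4 s.f.). Final answer: 6.981e+04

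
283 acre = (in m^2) 1.145e+06. Check: 1 acre = 4046.8564 m^2, so 283 acre = 283 * 4046.8564 = 1145260.4 m^2. Result: 1145260.4 m^2 ≈ 1.145e+06 m^2 (4 s.f.).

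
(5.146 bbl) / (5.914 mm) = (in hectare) 1 bbl = 0.15898729 m^3, so 5.146 bbl = 5.146 * 0.15898729 = 0.81814862 m^3. 1 mm = 0.001 m, so 5.914 mm = 5.914 * 0.001 = 0.005914 m. Combine: 0.81814862 m^3 / 0.005914 m = 138.34099 m^2. 1 hectare = 10000 m^2, so 138.34099 m^2 = 138.34099 / 10000 = 0.013834099 hectare ≈ 0.01383 hectare (4 s.f.). Final answer: 0.01383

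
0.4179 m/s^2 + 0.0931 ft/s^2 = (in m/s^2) 0.4463. Check: 0.4179 m/s^2 is already in m/s^2. 1 ft/s^2 = 0.3048 m/s^2, so 0.0931 ft/s^2 = 0.0931 * 0.3048 = 0.02837688 m/s^2. Sum: 0.4179 + 0.02837688 = 0.44627688 m/s^2. Result: 0.44627688 m/s^2 ≈ 0.4463 m/s^2 (4 s.f.).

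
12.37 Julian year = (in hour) 1.084e+05. Check: 1 Julian year = 31557600 s, so 12.37 Julian year = 12.37 * 31557600 = 3.9036751e+08 s. 1 hour = 3600 s, so 3.9036751e+08 s = 3.9036751e+08 / 3600 = 108435.42 hour ≈ 1.084e+05 hour (4 s.f.).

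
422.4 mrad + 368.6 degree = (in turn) 1 mrad = 0.001 rad, so 422.4 mrad = 422.4 * 0.001 = 0.4224 rad. 1 degree = 0.017453293 rad, so 368.6 degree = 368.6 * 0.017453293 = 6.4332836 rad. Sum: 0.4224 + 6.4332836 = 6.8556836 rad. 1 turn = 6.2831853 rad, so 6.8556836 rad = 6.8556836 / 6.2831853 = 1.0911159 turn ≈ 1.091 turn (4 s.f.). Final answer: 1.091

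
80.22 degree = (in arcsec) 2.888e+05. Check: 1 degree = 0.017453293 rad, so 80.22 degree = 80.22 * 0.017453293 = 1.4001031 rad. 1 arcsec = 4.8481368e-06 rad, so 1.4001031 rad = 1.4001031 / 4.8481368e-06 = 288792 arcsec ≈ 2.888e+05 arcsec (4 s.f.).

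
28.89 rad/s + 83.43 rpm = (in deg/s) 2156. Check: 28.89 rad/s is already in rad/s. 1 rpm = 0.10471976 rad/s, so 83.43 rpm = 83.43 * 0.10471976 = 8.7367692 rad/s. Sum: 28.89 + 8.7367692 = 37.626769 rad/s. 1 deg/s = 0.017453293 rad/s, so 37.626769 rad/s = 37.626769 / 0.017453293 = 2155.8551 deg/s ≈ 2156 deg/s (4 s.f.).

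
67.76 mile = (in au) 1 mile = 1609.344 m, so 67.76 mile = 67.76 * 1609.344 = 109049.15 m. 1 au = 1.4959787e+11 m, so 109049.15 m = 109049.15 / 1.4959787e+11 = 7.2894854e-07 au ≈ 7.289e-07 au (4 s.f.). Final answer: 7.289e-07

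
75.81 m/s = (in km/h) 272.9. Check: 1 km/h = 0.27777778 m/s, so 75.81 m/s = 75.81 / 0.27777778 = 272.916 km/h ≈ 272.9 km/h (4 s.f.).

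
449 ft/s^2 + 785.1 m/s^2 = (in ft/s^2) 3025. Check: 1 ft/s^2 = 0.3048 m/s^2, so 449 ft/s^2 = 449 * 0.3048 = 136.8552 m/s^2. 785.1 m/s^2 is already in m/s^2. Sum: 136.8552 + 785.1 = 921.9552 m/s^2. 1 ft/s^2 = 0.3048 m/s^2, so 921.9552 m/s^2 = 921.9552 / 0.3048 = 3024.7874 ft/s^2 ≈ 3025 ft/s^2 (4 s.f.).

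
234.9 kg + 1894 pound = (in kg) 1094. Check: 234.9 kg is already in kg. 1 pound = 0.45359237 kg, so 1894 pound = 1894 * 0.45359237 = 859.10395 kg. Sum: 234.9 + 859.10395 = 1094.0039 kg. Result: 1094.0039 kg ≈ 1094 kg (4 s.f.).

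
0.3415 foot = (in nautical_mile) 1 foot = 0.3048 m, so 0.3415 foot = 0.3415 * 0.3048 = 0.1040892 m. 1 nautical_mile = 1852 m, so 0.1040892 m = 0.1040892 / 1852 = 5.6203672e-05 nautical_mile ≈ 5.62e-05 nautical_mile (4 s.f.). Final answer: 5.62e-05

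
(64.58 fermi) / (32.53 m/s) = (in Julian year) 1 fermi = 1e-15 m, so 64.58 fermi = 64.58 * 1e-15 = 6.458e-14 m. 32.53 m/s is already in m/s. Combine: 6.458e-14 m / 32.53 m/s = 1.9852444e-15 s. 1 Julian year = 31557600 s, so 1.9852444e-15 s = 1.9852444e-15 / 31557600 = 6.2908599e-23 Julian year ≈ 6.291e-23 Julian year (4 s.f.). Final answer: 6.291e-23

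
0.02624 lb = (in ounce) 0.4198. Check: 1 lb = 0.45359237 kg, so 0.02624 lb = 0.02624 * 0.45359237 = 0.011902264 kg. 1 ounce = 0.028349523 kg, so 0.011902264 kg = 0.011902264 / 0.028349523 = 0.41984 ounce ≈ 0.4198 ounce (4 s.f.).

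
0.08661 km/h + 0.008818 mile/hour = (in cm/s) 2.8. Check: 1 km/h = 0.27777778 m/s, so 0.08661 km/h = 0.08661 * 0.27777778 = 0.024058333 m/s. 1 mile/hour = 0.44704 m/s, so 0.008818 mile/hour = 0.008818 * 0.44704 = 0.0039419987 m/s. Sum: 0.024058333 + 0.0039419987 = 0.028000332 m/s. 1 cm/s = 0.01 m/s, so 0.028000332 m/s = 0.028000332 / 0.01 = 2.8000332 cm/s ≈ 2.8 cm/s (4 s.f.).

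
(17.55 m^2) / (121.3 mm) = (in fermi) 17.55 m^2 is already in m^2. 1 mm = 0.001 m, so 121.3 mm = 121.3 * 0.001 = 0.1213 m. Combine: 17.55 m^2 / 0.1213 m = 144.68261 m. 1 fermi = 1e-15 m, so 144.68261 m = 144.68261 / 1e-15 = 1.4468261e+17 fermi ≈ 1.447e+17 fermi (4 s.f.). Final answer: 1.447e+17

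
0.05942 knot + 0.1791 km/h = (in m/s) 0.08032. Check: 1 knot = 0.51444444 m/s, so 0.05942 knot = 0.05942 * 0.51444444 = 0.030568289 m/s. 1 km/h = 0.27777778 m/s, so 0.1791 km/h = 0.1791 * 0.27777778 = 0.04975 m/s. Sum: 0.030568289 + 0.04975 = 0.080318289 m/s. Result: 0.080318289 m/s ≈ 0.08032 m/s (4 s.f.).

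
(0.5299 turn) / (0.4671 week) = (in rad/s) 1 turn = 6.2831853 rad, so 0.5299 turn = 0.5299 * 6.2831853 = 3.3294599 rad. 1 week = 604800 s, so 0.4671 week = 0.4671 * 604800 = 282502.08 s. Combine: 3.3294599 rad / 282502.08 s = 1.1785612e-05 rad/s. Result: 1.1785612e-05 rad/s ≈ 1.179e-05 rad/s (4 s.f.). Final answer: 1.179e-05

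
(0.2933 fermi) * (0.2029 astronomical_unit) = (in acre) 2.2e-09. Check: 1 fermi = 1e-15 m, so 0.2933 fermi = 0.2933 * 1e-15 = 2.933e-16 m. 1 astronomical_unit = 1.4959787e+11 m, so 0.2029 astronomical_unit = 0.2029 * 1.4959787e+11 = 3.0353408e+10 m. Combine: 2.933e-16 m * 3.0353408e+10 m = 8.9026546e-06 m^2. 1 acre = 4046.8564 m^2, so 8.9026546e-06 m^2 = 8.9026546e-06 / 4046.8564 = 2.1998939e-09 acre ≈ 2.2e-09 acre (4 s.f.).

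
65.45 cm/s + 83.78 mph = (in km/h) 137.2. Check: 1 cm/s = 0.01 m/s, so 65.45 cm/s = 65.45 * 0.01 = 0.6545 m/s. 1 mph = 0.44704 m/s, so 83.78 mph = 83.78 * 0.44704 = 37.453011 m/s. Sum: 0.6545 + 37.453011 = 38.107511 m/s. 1 km/h = 0.27777778 m/s, so 38.107511 m/s = 38.107511 / 0.27777778 = 137.18704 km/h ≈ 137.2 km/h (4 s.f.).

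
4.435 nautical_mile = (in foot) 1 nautical_mile = 1852 m, so 4.435 nautical_mile = 4.435 * 1852 = 8213.62 m. 1 foot = 0.3048 m, so 8213.62 m = 8213.62 / 0.3048 = 26947.572 foot ≈ 2.695e+04 foot (4 s.f.). Final answer: 2.695e+04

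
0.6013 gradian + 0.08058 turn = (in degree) 29.55. Check: 1 gradian = 0.015707963 rad, so 0.6013 gradian = 0.6013 * 0.015707963 = 0.0094451983 rad. 1 turn = 6.2831853 rad, so 0.08058 turn = 0.08058 * 6.2831853 = 0.50629907 rad. Sum: 0.0094451983 + 0.50629907 = 0.51574427 rad. 1 degree = 0.017453293 rad, so 0.51574427 rad = 0.51574427 / 0.017453293 = 29.54997 degree ≈ 29.55 degree (4 s.f.).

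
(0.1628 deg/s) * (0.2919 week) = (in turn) 1 deg/s = 0.017453293 rad/s, so 0.1628 deg/s = 0.1628 * 0.017453293 = 0.002841396 rad/s. 1 week = 604800 s, so 0.2919 week = 0.2919 * 604800 = 176541.12 s. Combine: 0.002841396 rad/s * 176541.12 s = 501.62324 rad. 1 turn = 6.2831853 rad, so 501.62324 rad = 501.62324 / 6.2831853 = 79.835818 turn ≈ 79.84 turn (4 s.f.). Final answer: 79.84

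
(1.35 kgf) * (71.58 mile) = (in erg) 1.525e+13. Check: 1 kgf = 9.80665 N, so 1.35 kgf = 1.35 * 9.80665 = 13.238978 N. 1 mile = 1609.344 m, so 71.58 mile = 71.58 * 1609.344 = 115196.84 m. Combine: 13.238978 N * 115196.84 m = 1525088.4 J. 1 erg = 1e-07 J, so 1525088.4 J = 1525088.4 / 1e-07 = 1.5250884e+13 erg ≈ 1.525e+13 erg (4 s.f.).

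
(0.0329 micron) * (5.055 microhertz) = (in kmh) 1 micron = 1e-06 m, so 0.0329 micron = 0.0329 * 1e-06 = 3.29e-08 m. 1 microhertz = 1e-06 Hz, so 5.055 microhertz = 5.055 * 1e-06 = 5.055e-06 Hz. Combine: 3.29e-08 m * 5.055e-06 Hz = 1.663095e-13 m/s. 1 kmh = 0.27777778 m/s, so 1.663095e-13 m/s = 1.663095e-13 / 0.27777778 = 5.987142e-13 kmh ≈ 5.987e-13 kmh (4 s.f.). Final answer: 5.987e-13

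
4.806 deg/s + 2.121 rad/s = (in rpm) 1 deg/s = 0.017453293 rad/s, so 4.806 deg/s = 4.806 * 0.017453293 = 0.083880524 rad/s. 2.121 rad/s is already in rad/s. Sum: 0.083880524 + 2.121 = 2.2048805 rad/s. 1 rpm = 0.10471976 rad/s, so 2.2048805 rad/s = 2.2048805 / 0.10471976 = 21.055058 rpm ≈ 21.06 rpm (4 s.f.). Final answer: 21.06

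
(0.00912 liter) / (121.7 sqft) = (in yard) 1 liter = 0.001 m^3, so 0.00912 liter = 0.00912 * 0.001 = 9.12e-06 m^3. 1 sqft = 0.09290304 m^2, so 121.7 sqft = 121.7 * 0.09290304 = 11.3063 m^2. Combine: 9.12e-06 m^3 / 11.3063 m^2 = 8.0662993e-07 m. 1 yard = 0.9144 m, so 8.0662993e-07 m = 8.0662993e-07 / 0.9144 = 8.8214122e-07 yard ≈ 8.821e-07 yard (4 s.f.). Final answer: 8.821e-07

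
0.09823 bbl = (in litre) 1 bbl = 0.15898729 m^3, so 0.09823 bbl = 0.09823 * 0.15898729 = 0.015617322 m^3. 1 litre = 0.001 m^3, so 0.015617322 m^3 = 0.015617322 / 0.001 = 15.617322 litre ≈ 15.62 litre (4 s.f.). Final answer: 15.62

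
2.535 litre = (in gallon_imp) 1 litre = 0.001 m^3, so 2.535 litre = 2.535 * 0.001 = 0.002535 m^3. 1 gallon_imp = 0.00454609 m^3, so 0.002535 m^3 = 0.002535 / 0.00454609 = 0.55762204 gallon_imp ≈ 0.5576 gallon_imp (4 s.f.). Final answer: 0.5576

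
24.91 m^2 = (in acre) 1 acre = 4046.8564 m^2, so 24.91 m^2 = 24.91 / 4046.8564 = 0.0061553951 acre ≈ 0.006155 acre (4 s.f.). Final answer: 0.006155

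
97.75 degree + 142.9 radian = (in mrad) 1 degree = 0.017453293 rad, so 97.75 degree = 97.75 * 0.017453293 = 1.7060593 rad. 142.9 radian = 142.9 rad. Sum: 1.7060593 + 142.9 = 144.60606 rad. 1 mrad = 0.001 rad, so 144.60606 rad = 144.60606 / 0.001 = 144606.06 mrad ≈ 1.446e+05 mrad (4 s.f.). Final answer: 1.446e+05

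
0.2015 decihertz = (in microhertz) 1 decihertz = 0.1 Hz, so 0.2015 decihertz = 0.2015 * 0.1 = 0.02015 Hz. 1 microhertz = 1e-06 Hz, so 0.02015 Hz = 0.02015 / 1e-06 = 20150 microhertz ≈ 2.015e+04 microhertz (4 s.f.). Final answer: 2.015e+04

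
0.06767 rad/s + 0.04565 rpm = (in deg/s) 4.151. Check: 0.06767 rad/s is already in rad/s. 1 rpm = 0.10471976 rad/s, so 0.04565 rpm = 0.04565 * 0.10471976 = 0.0047804568 rad/s. Sum: 0.06767 + 0.0047804568 = 0.072450457 rad/s. 1 deg/s = 0.017453293 rad/s, so 0.072450457 rad/s = 0.072450457 / 0.017453293 = 4.1511054 deg/s ≈ 4.151 deg/s (4 s.f.).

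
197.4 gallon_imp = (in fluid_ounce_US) 1 gallon_imp = 0.00454609 m^3, so 197.4 gallon_imp = 197.4 * 0.00454609 = 0.89739817 m^3. 1 fluid_ounce_US = 2.957353e-05 m^3, so 0.89739817 m^3 = 0.89739817 / 2.957353e-05 = 30344.642 fluid_ounce_US ≈ 3.034e+04 fluid_ounce_US (4 s.f.). Final answer: 3.034e+04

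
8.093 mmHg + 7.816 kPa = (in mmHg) 66.72. Check: 1 mmHg = 133.32237 Pa, so 8.093 mmHg = 8.093 * 133.32237 = 1078.9779 Pa. 1 kPa = 1000 Pa, so 7.816 kPa = 7.816 * 1000 = 7816 Pa. Sum: 1078.9779 + 7816 = 8894.9779 Pa. 1 mmHg = 133.32237 Pa, so 8894.9779 Pa = 8894.9779 / 133.32237 = 66.717821 mmHg ≈ 66.72 mmHg (4 s.f.).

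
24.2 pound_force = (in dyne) 1 pound_force = 4.4482216 N, so 24.2 pound_force = 24.2 * 4.4482216 = 107.64696 N. 1 dyne = 1e-05 N, so 107.64696 N = 107.64696 / 1e-05 = 10764696 dyne ≈ 1.076e+07 dyne (4 s.f.). Final answer: 1.076e+07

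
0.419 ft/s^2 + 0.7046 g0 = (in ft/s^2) 1 ft/s^2 = 0.3048 m/s^2, so 0.419 ft/s^2 = 0.419 * 0.3048 = 0.1277112 m/s^2. 1 g0 = 9.80665 m/s^2, so 0.7046 g0 = 0.7046 * 9.80665 = 6.9097656 m/s^2. Sum: 0.1277112 + 6.9097656 = 7.0374768 m/s^2. 1 ft/s^2 = 0.3048 m/s^2, so 7.0374768 m/s^2 = 7.0374768 / 0.3048 = 23.088835 ft/s^2 ≈ 23.09 ft/s^2 (4 s.f.). Final answer: 23.09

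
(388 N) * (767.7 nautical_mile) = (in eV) 3.443e+27. Check: 388 N is already in N. 1 nautical_mile = 1852 m, so 767.7 nautical_mile = 767.7 * 1852 = 1421780.4 m. Combine: 388 N * 1421780.4 m = 5.516508e+08 J. 1 eV = 1.6021766e-19 J, so 5.516508e+08 J = 5.516508e+08 / 1.6021766e-19 = 3.4431334e+27 eV ≈ 3.443e+27 eV (4 s.f.).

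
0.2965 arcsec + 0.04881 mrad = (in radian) 5.025e-05. Check: 1 arcsec = 4.8481368e-06 rad, so 0.2965 arcsec = 0.2965 * 4.8481368e-06 = 1.4374726e-06 rad. 1 mrad = 0.001 rad, so 0.04881 mrad = 0.04881 * 0.001 = 4.881e-05 rad. Sum: 1.4374726e-06 + 4.881e-05 = 5.0247473e-05 rad. 5.0247473e-05 rad = 5.0247473e-05 radian ≈ 5.025e-05 radian (4 s.f.).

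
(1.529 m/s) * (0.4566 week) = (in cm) 1.529 m/s is already in m/s. 1 week = 604800 s, so 0.4566 week = 0.4566 * 604800 = 276151.68 s. Combine: 1.529 m/s * 276151.68 s = 422235.92 m. 1 cm = 0.01 m, so 422235.92 m = 422235.92 / 0.01 = 42223592 cm ≈ 4.222e+07 cm (4 s.f.). Final answer: 4.222e+07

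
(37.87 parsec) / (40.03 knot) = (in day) 1 parsec = 3.0856776e+16 m, so 37.87 parsec = 37.87 * 3.0856776e+16 = 1.1685461e+18 m. 1 knot = 0.51444444 m/s, so 40.03 knot = 40.03 * 0.51444444 = 20.593211 m/s. Combine: 1.1685461e+18 m / 20.593211 m/s = 5.6744239e+16 s. 1 day = 86400 s, so 5.6744239e+16 s = 5.6744239e+16 / 86400 = 6.5676203e+11 day ≈ 6.568e+11 day (4 s.f.). Final answer: 6.568e+11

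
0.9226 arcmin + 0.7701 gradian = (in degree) 1 arcmin = 0.00029088821 rad, so 0.9226 arcmin = 0.9226 * 0.00029088821 = 0.00026837346 rad. 1 gradian = 0.015707963 rad, so 0.7701 gradian = 0.7701 * 0.015707963 = 0.012096703 rad. Sum: 0.00026837346 + 0.012096703 = 0.012365076 rad. 1 degree = 0.017453293 rad, so 0.012365076 rad = 0.012365076 / 0.017453293 = 0.70846667 degree ≈ 0.7085 degree (4 s.f.). Final answer: 0.7085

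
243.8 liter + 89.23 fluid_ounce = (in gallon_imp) 1 liter = 0.001 m^3, so 243.8 liter = 243.8 * 0.001 = 0.2438 m^3. 1 fluid_ounce = 2.957353e-05 m^3, so 89.23 fluid_ounce = 89.23 * 2.957353e-05 = 0.002638846 m^3. Sum: 0.2438 + 0.002638846 = 0.24643885 m^3. 1 gallon_imp = 0.00454609 m^3, so 0.24643885 m^3 = 0.24643885 / 0.00454609 = 54.208968 gallon_imp ≈ 54.21 gallon_imp (4 s.f.). Final answer: 54.21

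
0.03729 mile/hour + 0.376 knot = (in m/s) 1 mile/hour = 0.44704 m/s, so 0.03729 mile/hour = 0.03729 * 0.44704 = 0.016670122 m/s. 1 knot = 0.51444444 m/s, so 0.376 knot = 0.376 * 0.51444444 = 0.19343111 m/s. Sum: 0.016670122 + 0.19343111 = 0.21010123 m/s. Result: 0.21010123 m/s ≈ 0.2101 m/s (4 s.f.). Final answer: 0.2101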